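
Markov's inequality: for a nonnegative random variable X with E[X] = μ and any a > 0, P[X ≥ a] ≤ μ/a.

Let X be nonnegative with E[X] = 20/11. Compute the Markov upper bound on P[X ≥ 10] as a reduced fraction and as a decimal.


μ = E[X] = 20/11, a = 10.
Markov: P[X ≥ 10] ≤ μ/a = (20/11)/10 = 2/11.
Numerically: ≈ 0.18182.
(Since a = 10 > μ = 1.81818, the bound 2/11 is < 1 and informative.)

P[X ≥ 10] ≤ 2/11 ≈ 0.18182.


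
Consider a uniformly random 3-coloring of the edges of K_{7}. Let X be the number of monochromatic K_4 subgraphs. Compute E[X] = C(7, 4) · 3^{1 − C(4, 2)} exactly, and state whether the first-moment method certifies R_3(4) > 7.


E[X] = C(7, 4) · 3^{1 − 6} = 35 · 3^{−5} = 35/243.
As a reduced fraction: E[X] = 35/243 ≈ 0.1440.
Is E[X] < 1? YES.
Since E[X] < 1, there exists a 3-coloring of K_{7} with no monochromatic K_4; hence R_3(4) > 7.

E[X] = 35/243 ≈ 0.1440; E[X] < 1, so R_3(4) > 7.


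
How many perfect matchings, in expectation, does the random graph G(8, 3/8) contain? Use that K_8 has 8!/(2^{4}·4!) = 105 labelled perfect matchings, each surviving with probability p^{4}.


K_8 has 8!/(2^{4}·4!) = 105 labelled perfect matchings.
For each such perfect matching H, let X_H = 1 if all 4 edges of H are present in G. Then P[X_H = 1] = p^{4} = (3/8)^{4} = 81/4096.
By linearity of expectation: E[X] = Σ_H E[X_H] = 105 · p^{4} = 105 · 81/4096 = 8505/4096.
Numerically: E[X] ≈ 2.08.

E[X] = 105 · (3/8)^{4} = 8505/4096 ≈ 2.08.


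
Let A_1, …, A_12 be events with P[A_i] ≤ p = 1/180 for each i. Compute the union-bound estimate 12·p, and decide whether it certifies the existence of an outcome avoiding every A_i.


Union bound: P[∪_{i=1}^{12} A_i] ≤ Σ_i P[A_i] ≤ 12·p = 12·(1/180) = 1/15.
Numerically: 1/15 ≈ 0.06667.
Is 1/15 < 1? YES.
Since P[∪ A_i] ≤ 1/15 < 1, the complement has P[∩ A_i^c] ≥ 1 − 1/15 = 14/15 > 0, so some outcome avoids every A_i.

12·p = 1/15 ≈ 0.06667; existence CERTIFIED by the union bound.


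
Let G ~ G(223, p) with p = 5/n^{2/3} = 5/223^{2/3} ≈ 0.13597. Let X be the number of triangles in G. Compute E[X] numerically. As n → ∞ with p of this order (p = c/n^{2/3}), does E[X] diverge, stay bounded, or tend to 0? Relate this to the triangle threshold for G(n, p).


Number of potential triangles: C(223, 3) = 1823471.
Each occurs with probability p³ ≈ (0.13597)³ ≈ 2.5136238e-03.
By linearity: E[X] = C(223, 3)·p³ ≈ 1823471 · 2.5136238e-03 ≈ 4583.52018.
Since α = 2/3 < 1, p = c/n^{2/3} ≫ 1/n is above the triangle threshold p ~ 1/n. Asymptotically E[X] ~ (c³/6)·n^{3(1−α)} = (5³/6)·n^{1} → ∞; triangles are abundant w.h.p.

E[X] ≈ 4583.52018; in regime p = Θ(1/n^{2/3}) E[X] diverges (above the triangle threshold p ~ 1/n).


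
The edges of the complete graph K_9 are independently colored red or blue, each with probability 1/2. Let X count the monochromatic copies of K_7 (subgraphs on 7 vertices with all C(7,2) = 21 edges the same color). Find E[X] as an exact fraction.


Let X = Σ_S X_S over the C(9, 7) = 36 subsets S of size 7, where X_S = 1 if the K_7 on S is monochromatic.
For a fixed S, the K_7 on S has C(7, 2) = 21 edges. P[all 21 edges red] = (1/2)^21, and likewise for blue, so P[monochromatic] = 2·(1/2)^21 = 2^{1 − 21} = 1/1048576.
By linearity: E[X] = C(9, 7) · 2^{1 − 21} = 36 · 1/1048576 = 9/262144.
Numerically: E[X] ≈ 0.0000.

E[X] = C(9,7)·2^(1−C(7,2)) = 9/262144 ≈ 0.0000.


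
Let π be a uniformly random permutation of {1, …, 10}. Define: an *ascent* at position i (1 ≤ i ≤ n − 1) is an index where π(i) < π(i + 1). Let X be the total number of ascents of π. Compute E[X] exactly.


Write X = Σ X_I over i = 1, …, 9, with X_I the indicator of one ascent.
There are 9 indicators.
For each fixed i, the pair (π(i), π(i+1)) is a uniformly random ordered pair of distinct values from {1, …, 10}; by symmetry P[π(i) < π(i+1)] = 1/2.
By linearity: E[X] = 9 · (1/2) = (10 − 1) · (1/2) = 9/2 ≈ 4.500.

E[X] = 9/2 = 4.500.


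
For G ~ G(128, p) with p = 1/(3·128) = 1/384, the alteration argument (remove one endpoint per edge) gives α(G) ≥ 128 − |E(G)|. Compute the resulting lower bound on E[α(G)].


E[|E(G)|] = C(128, 2)·p = 8128 · (1/384) = 127/6.
E[α(G)] ≥ n − E[|E(G)|] = 128 − 127/6 = 641/6.
Numerically: ≈ 106.83333.
(This is only a lower bound; the true E[α(G)] may be larger.)

E[α(G)] ≥ 641/6 ≈ 106.83333.


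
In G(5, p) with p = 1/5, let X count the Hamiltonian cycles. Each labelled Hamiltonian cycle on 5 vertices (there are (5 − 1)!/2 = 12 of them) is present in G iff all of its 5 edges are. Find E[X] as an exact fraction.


K_5 has (5 − 1)!/2 = 12 labelled Hamiltonian cycles.
For each such Hamiltonian cycle H, let X_H = 1 if all 5 edges of H are present in G. Then P[X_H = 1] = p^{5} = (1/5)^{5} = 1/3125.
By linearity of expectation: E[X] = Σ_H E[X_H] = 12 · p^{5} = 12 · 1/3125 = 12/3125.
Numerically: E[X] ≈ 0.00384.

E[X] = 12 · (1/5)^{5} = 12/3125 ≈ 0.00384.


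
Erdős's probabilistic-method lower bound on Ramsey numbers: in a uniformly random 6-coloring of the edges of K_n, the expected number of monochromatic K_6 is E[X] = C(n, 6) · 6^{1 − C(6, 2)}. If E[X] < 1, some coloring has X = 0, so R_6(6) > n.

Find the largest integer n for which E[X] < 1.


We need C(n, 6) · 6^{1 − 15} < 1, i.e. C(n, 6) < 6^{15 − 1} = 78364164096.
Check values of n near the boundary:
  n = 194: C(194, 6) = 68482017072; 68482017072 < 78364164096? YES
  n = 195: C(195, 6) = 70656049360; 70656049360 < 78364164096? YES
  n = 196: C(196, 6) = 72887293024; 72887293024 < 78364164096? YES
  n = 197: C(197, 6) = 75176946208; 75176946208 < 78364164096? YES
  n = 198: C(198, 6) = 77526225777; 77526225777 < 78364164096? YES
  n = 199: C(199, 6) = 79936367511; 79936367511 < 78364164096? NO
  n = 200: C(200, 6) = 82408626300; 82408626300 < 78364164096? NO
The largest n with C(n, 6) < 78364164096 is n = 198 (where E[X] = 25842075259/26121388032 ≈ 0.9893071). Hence R_6(6) > 198, i.e. R_6(6) ≥ 199.

Largest n = 198; hence R_6(6) > 198.


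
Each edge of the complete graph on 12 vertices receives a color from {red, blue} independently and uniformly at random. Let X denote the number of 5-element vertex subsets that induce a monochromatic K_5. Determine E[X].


Let X = Σ_S X_S over the C(12, 5) = 792 subsets S of size 5, where X_S = 1 if the K_5 on S is monochromatic.
For a fixed S, the K_5 on S has C(5, 2) = 10 edges. P[all 10 edges red] = (1/2)^10, and likewise for blue, so P[monochromatic] = 2·(1/2)^10 = 2^{1 − 10} = 1/512.
By linearity of expectation: E[X] = C(12, 5) · 2^{1 − 10} = 792 · 1/512 = 99/64.
Numerically: E[X] ≈ 1.547.

E[X] = C(12,5)·2^(1−C(5,2)) = 99/64 ≈ 1.547.


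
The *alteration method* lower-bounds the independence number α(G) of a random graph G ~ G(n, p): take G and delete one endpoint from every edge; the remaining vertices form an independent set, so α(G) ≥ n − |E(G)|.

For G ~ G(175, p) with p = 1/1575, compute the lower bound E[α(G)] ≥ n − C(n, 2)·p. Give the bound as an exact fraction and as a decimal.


E[|E(G)|] = C(175, 2)·p = 15225 · (1/1575) = 29/3.
E[α(G)] ≥ n − E[|E(G)|] = 175 − 29/3 = 496/3.
Numerically: ≈ 165.333333.
(This is only a lower bound; the true E[α(G)] may be larger.)

E[α(G)] ≥ 496/3 ≈ 165.333333.


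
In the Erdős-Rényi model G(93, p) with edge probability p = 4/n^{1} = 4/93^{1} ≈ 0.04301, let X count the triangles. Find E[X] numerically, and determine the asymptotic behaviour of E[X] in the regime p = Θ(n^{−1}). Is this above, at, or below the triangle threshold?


Number of potential triangles: C(93, 3) = 129766.
Each occurs with probability p³ ≈ (0.04301)³ ≈ 7.956666e-05.
By linearity: E[X] = C(93, 3)·p³ ≈ 129766 · 7.956666e-05 ≈ 10.3250.
Here α = 1, so p = 4/n is exactly at the triangle threshold p ~ 1/n. Asymptotically E[X] → c³/6 = 4³/6 = 32/3 ≈ 10.6667, a bounded constant. In this regime the triangle count is asymptotically Poisson(c³/6).

E[X] ≈ 10.3250; in regime p = Θ(1/n^{1}) E[X] stays bounded (at the triangle threshold p ~ 1/n).


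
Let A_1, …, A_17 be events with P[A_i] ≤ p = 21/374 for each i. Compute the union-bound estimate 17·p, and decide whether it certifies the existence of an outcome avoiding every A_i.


Union bound: P[∪_{i=1}^{17} A_i] ≤ Σ_i P[A_i] ≤ 17·p = 17·(21/374) = 21/22.
Numerically: 21/22 ≈ 0.954545.
Is 21/22 < 1? YES.
Since P[∪ A_i] ≤ 21/22 < 1, the complement has P[∩ A_i^c] ≥ 1 − 21/22 = 1/22 > 0, so some outcome avoids every A_i.

17·p = 21/22 ≈ 0.954545; existence CERTIFIED by the union bound.


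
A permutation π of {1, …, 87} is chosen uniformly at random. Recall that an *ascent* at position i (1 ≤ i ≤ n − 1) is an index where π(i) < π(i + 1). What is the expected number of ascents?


Write X = Σ X_I over i = 1, …, 86, with X_I the indicator of one ascent.
There are 86 indicators.
For each fixed i, the pair (π(i), π(i+1)) is a uniformly random ordered pair of distinct values from {1, …, 87}; by symmetry P[π(i) < π(i+1)] = 1/2.
By linearity: E[X] = 86 · (1/2) = (87 − 1) · (1/2) = 43 ≈ 43.00000.

E[X] = 43 = 43.00000.


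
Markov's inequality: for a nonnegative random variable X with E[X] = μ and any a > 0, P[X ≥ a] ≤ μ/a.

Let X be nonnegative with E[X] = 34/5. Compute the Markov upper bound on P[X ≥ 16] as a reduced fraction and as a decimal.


μ = E[X] = 34/5, a = 16.
Markov: P[X ≥ 16] ≤ μ/a = (34/5)/16 = 17/40.
Numerically: ≈ 0.425000.
(Since a = 16 > μ = 6.800000, the bound 17/40 is < 1 and informative.)

P[X ≥ 16] ≤ 17/40 ≈ 0.425000.


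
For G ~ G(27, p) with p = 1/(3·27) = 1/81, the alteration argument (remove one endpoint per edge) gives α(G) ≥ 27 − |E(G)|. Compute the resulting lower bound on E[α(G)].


E[|E(G)|] = C(27, 2)·p = 351 · (1/81) = 13/3.
E[α(G)] ≥ n − E[|E(G)|] = 27 − 13/3 = 68/3.
Numerically: ≈ 22.667.
(This is only a lower bound; the true E[α(G)] may be larger.)

E[α(G)] ≥ 68/3 ≈ 22.667.


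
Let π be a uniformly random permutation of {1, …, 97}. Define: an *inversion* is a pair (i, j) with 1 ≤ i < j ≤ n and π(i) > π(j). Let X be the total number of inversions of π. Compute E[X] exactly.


Write X = Σ X_I over the C(97, 2) = 4656 pairs i < j, with X_I the indicator of one inversion.
There are 4656 indicators.
For each fixed pair i < j, the values π(i) and π(j) are two distinct elements of {1, …, 97} in uniformly random order; by symmetry P[π(i) > π(j)] = 1/2.
By linearity: E[X] = 4656 · (1/2) = C(97, 2) · (1/2) = 4656/2 = 2328 ≈ 2328.0000.

E[X] = 2328 = 2328.0000.


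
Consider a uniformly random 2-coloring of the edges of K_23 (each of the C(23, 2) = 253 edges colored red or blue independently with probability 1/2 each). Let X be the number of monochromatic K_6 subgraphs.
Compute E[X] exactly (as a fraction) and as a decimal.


Let X = Σ_S X_S over the C(23, 6) = 100947 subsets S of size 6, where X_S = 1 if the K_6 on S is monochromatic.
For a fixed S, the K_6 on S has C(6, 2) = 15 edges. P[all 15 edges red] = (1/2)^15, and likewise for blue, so P[monochromatic] = 2·(1/2)^15 = 2^{1 − 15} = 1/16384.
By linearity of expectation: E[X] = C(23, 6) · 2^{1 − 15} = 100947 · 1/16384 = 100947/16384.
Numerically: E[X] ≈ 6.161316.

E[X] = C(23,6)·2^(1−C(6,2)) = 100947/16384 ≈ 6.161316.


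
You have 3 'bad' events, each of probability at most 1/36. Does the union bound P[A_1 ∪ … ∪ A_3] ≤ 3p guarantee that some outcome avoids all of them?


Union bound: P[∪_{i=1}^{3} A_i] ≤ Σ_i P[A_i] ≤ 3·p = 3·(1/36) = 1/12.
Numerically: 1/12 ≈ 0.083333.
Is 1/12 < 1? YES.
Since P[∪ A_i] ≤ 1/12 < 1, the complement has P[∩ A_i^c] ≥ 1 − 1/12 = 11/12 > 0, so some outcome avoids every A_i.

3·p = 1/12 ≈ 0.083333; existence CERTIFIED by the union bound.


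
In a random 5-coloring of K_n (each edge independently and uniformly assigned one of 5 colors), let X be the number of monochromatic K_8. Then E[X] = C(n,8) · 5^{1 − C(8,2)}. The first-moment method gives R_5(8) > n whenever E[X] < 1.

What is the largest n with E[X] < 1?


We need C(n, 8) · 5^{1 − 28} < 1, i.e. C(n, 8) < 5^{28 − 1} = 7450580596923828125.
Check values of n near the boundary:
  n = 861: C(861, 8) = 7250034996615275865; 7250034996615275865 < 7450580596923828125? YES
  n = 862: C(862, 8) = 7317951015318931845; 7317951015318931845 < 7450580596923828125? YES
  n = 863: C(863, 8) = 7386423071602617757; 7386423071602617757 < 7450580596923828125? YES
  n = 864: C(864, 8) = 7455455062926006708; 7455455062926006708 < 7450580596923828125? NO
  n = 865: C(865, 8) = 7525050909487743060; 7525050909487743060 < 7450580596923828125? NO
The largest n with C(n, 8) < 7450580596923828125 is n = 863 (where E[X] = 7386423071602617757/7450580596923828125 ≈ 0.991389). Hence R_5(8) > 863, i.e. R_5(8) ≥ 864.

Largest n = 863; hence R_5(8) > 863.


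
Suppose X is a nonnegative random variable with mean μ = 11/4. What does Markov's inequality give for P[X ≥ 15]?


μ = E[X] = 11/4, a = 15.
Markov: P[X ≥ 15] ≤ μ/a = (11/4)/15 = 11/60.
Numerically: ≈ 0.1833.
(Since a = 15 > μ = 2.7500, the bound 11/60 is < 1 and informative.)

P[X ≥ 15] ≤ 11/60 ≈ 0.1833.


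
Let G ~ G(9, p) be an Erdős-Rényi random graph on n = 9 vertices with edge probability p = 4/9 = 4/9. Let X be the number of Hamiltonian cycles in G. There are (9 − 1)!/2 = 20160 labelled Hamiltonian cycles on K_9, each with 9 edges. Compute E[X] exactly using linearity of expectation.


K_9 has (9 − 1)!/2 = 20160 labelled Hamiltonian cycles.
For each such Hamiltonian cycle H, let X_H = 1 if all 9 edges of H are present in G. Then P[X_H = 1] = p^{9} = (4/9)^{9} = 262144/387420489.
By linearity: E[X] = Σ_H E[X_H] = 20160 · p^{9} = 20160 · 262144/387420489 = 587202560/43046721.
Numerically: E[X] ≈ 13.641.

E[X] = 20160 · (4/9)^{9} = 587202560/43046721 ≈ 13.641.


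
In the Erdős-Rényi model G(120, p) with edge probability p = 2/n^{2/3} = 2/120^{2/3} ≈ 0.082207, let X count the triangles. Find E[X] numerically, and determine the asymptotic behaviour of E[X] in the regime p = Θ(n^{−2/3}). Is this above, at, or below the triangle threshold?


Number of potential triangles: C(120, 3) = 280840.
Each occurs with probability p³ ≈ (0.082207)³ ≈ 5.5555556e-04.
By linearity: E[X] = C(120, 3)·p³ ≈ 280840 · 5.5555556e-04 ≈ 156.02222.
Since α = 2/3 < 1, p = c/n^{2/3} ≫ 1/n is above the triangle threshold p ~ 1/n. Asymptotically E[X] ~ (c³/6)·n^{3(1−α)} = (2³/6)·n^{1} → ∞; triangles are abundant w.h.p.

E[X] ≈ 156.02222; in regime p = Θ(1/n^{2/3}) E[X] diverges (above the triangle threshold p ~ 1/n).


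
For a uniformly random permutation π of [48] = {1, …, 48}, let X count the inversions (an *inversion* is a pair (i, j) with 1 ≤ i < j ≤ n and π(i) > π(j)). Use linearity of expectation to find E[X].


Write X = Σ X_I over the C(48, 2) = 1128 pairs i < j, with X_I the indicator of one inversion.
There are 1128 indicators.
For each fixed pair i < j, the values π(i) and π(j) are two distinct elements of {1, …, 48} in uniformly random order; by symmetry P[π(i) > π(j)] = 1/2.
By linearity: E[X] = 1128 · (1/2) = C(48, 2) · (1/2) = 1128/2 = 564 ≈ 564.0000.

E[X] = 564 = 564.0000.


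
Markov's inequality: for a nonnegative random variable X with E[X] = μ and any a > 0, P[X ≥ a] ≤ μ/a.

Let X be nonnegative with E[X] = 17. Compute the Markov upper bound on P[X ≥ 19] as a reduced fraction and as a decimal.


μ = E[X] = 17, a = 19.
Markov: P[X ≥ 19] ≤ μ/a = (17)/19 = 17/19.
Numerically: ≈ 0.895.
(Since a = 19 > μ = 17.000, the bound 17/19 is < 1 and informative.)

P[X ≥ 19] ≤ 17/19 ≈ 0.895.


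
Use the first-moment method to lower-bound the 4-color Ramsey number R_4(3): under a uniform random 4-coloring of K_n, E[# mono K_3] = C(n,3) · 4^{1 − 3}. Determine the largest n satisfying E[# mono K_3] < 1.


We need C(n, 3) · 4^{1 − 3} < 1, i.e. C(n, 3) < 4^{3 − 1} = 16.
Check values of n near the boundary:
  n = 4: C(4, 3) = 4; 4 < 16? YES
  n = 5: C(5, 3) = 10; 10 < 16? YES
  n = 6: C(6, 3) = 20; 20 < 16? NO
The largest n with C(n, 3) < 16 is n = 5 (where E[X] = 5/8 ≈ 0.625000). Hence R_4(3) > 5, i.e. R_4(3) ≥ 6.

Largest n = 5; hence R_4(3) > 5.


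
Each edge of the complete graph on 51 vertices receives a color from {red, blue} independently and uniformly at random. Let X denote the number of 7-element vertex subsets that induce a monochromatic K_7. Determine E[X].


Let X = Σ_S X_S over the C(51, 7) = 115775100 subsets S of size 7, where X_S = 1 if the K_7 on S is monochromatic.
For a fixed S, the K_7 on S has C(7, 2) = 21 edges. P[all 21 edges red] = (1/2)^21, and likewise for blue, so P[monochromatic] = 2·(1/2)^21 = 2^{1 − 21} = 1/1048576.
By linearity of expectation: E[X] = C(51, 7) · 2^{1 − 21} = 115775100 · 1/1048576 = 28943775/262144.
Numerically: E[X] ≈ 110.412.

E[X] = C(51,7)·2^(1−C(7,2)) = 28943775/262144 ≈ 110.412.


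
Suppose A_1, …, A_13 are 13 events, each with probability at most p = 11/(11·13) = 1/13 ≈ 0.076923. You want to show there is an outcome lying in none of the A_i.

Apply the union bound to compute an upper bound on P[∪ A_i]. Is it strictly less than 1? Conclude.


Union bound: P[∪_{i=1}^{13} A_i] ≤ Σ_i P[A_i] ≤ 13·p = 13·(1/13) = 1.
Numerically: 1 ≈ 1.000000.
Is 1 < 1? NO.
Since the bound 1 is ≥ 1, the union bound is uninformative here; it does NOT by itself certify existence.

13·p = 1 ≈ 1.000000; existence NOT certified by the union bound.


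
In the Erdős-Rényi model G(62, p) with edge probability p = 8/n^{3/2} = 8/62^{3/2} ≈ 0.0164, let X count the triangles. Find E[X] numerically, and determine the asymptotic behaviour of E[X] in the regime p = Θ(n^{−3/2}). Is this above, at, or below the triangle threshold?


Number of potential triangles: C(62, 3) = 37820.
Each occurs with probability p³ ≈ (0.0164)³ ≈ 4.40055e-06.
By linearity: E[X] = C(62, 3)·p³ ≈ 37820 · 4.40055e-06 ≈ 0.166.
Since α = 3/2 > 1, p = c/n^{3/2} = o(1/n) is below the triangle threshold p ~ 1/n. Asymptotically E[X] ~ (c³/6)·n^{3(1−α)} = (8³/6)·n^{-1.5} → 0, so by Markov's inequality G has no triangles w.h.p.

E[X] ≈ 0.166; in regime p = Θ(1/n^{3/2}) E[X] tends to 0 (below the triangle threshold p ~ 1/n).


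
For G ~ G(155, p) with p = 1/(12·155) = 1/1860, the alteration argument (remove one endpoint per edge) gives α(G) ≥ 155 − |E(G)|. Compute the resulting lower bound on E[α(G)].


E[|E(G)|] = C(155, 2)·p = 11935 · (1/1860) = 77/12.
E[α(G)] ≥ n − E[|E(G)|] = 155 − 77/12 = 1783/12.
Numerically: ≈ 148.583.
(This is only a lower bound; the true E[α(G)] may be larger.)

E[α(G)] ≥ 1783/12 ≈ 148.583.


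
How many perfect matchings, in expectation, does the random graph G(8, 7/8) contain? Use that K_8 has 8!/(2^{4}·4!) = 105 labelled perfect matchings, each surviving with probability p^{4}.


K_8 has 8!/(2^{4}·4!) = 105 labelled perfect matchings.
For each such perfect matching H, let X_H = 1 if all 4 edges of H are present in G. Then P[X_H = 1] = p^{4} = (7/8)^{4} = 2401/4096.
Summing the indicators: E[X] = Σ_H E[X_H] = 105 · p^{4} = 105 · 2401/4096 = 252105/4096.
Numerically: E[X] ≈ 61.55.

E[X] = 105 · (7/8)^{4} = 252105/4096 ≈ 61.55.


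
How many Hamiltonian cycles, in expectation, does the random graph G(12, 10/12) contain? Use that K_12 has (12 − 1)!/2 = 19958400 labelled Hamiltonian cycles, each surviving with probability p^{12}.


K_12 has (12 − 1)!/2 = 19958400 labelled Hamiltonian cycles.
For each such Hamiltonian cycle H, let X_H = 1 if all 12 edges of H are present in G. Then P[X_H = 1] = p^{12} = (5/6)^{12} = 244140625/2176782336.
Summing the indicators: E[X] = Σ_H E[X_H] = 19958400 · p^{12} = 19958400 · 244140625/2176782336 = 469970703125/209952.
Numerically: E[X] ≈ 2.2385e+06.

E[X] = 19958400 · (5/6)^{12} = 469970703125/209952 ≈ 2.2385e+06.


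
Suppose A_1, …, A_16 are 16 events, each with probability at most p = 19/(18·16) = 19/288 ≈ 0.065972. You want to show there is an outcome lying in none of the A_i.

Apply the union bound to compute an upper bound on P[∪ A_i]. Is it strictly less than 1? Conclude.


Union bound: P[∪_{i=1}^{16} A_i] ≤ Σ_i P[A_i] ≤ 16·p = 16·(19/288) = 19/18.
Numerically: 19/18 ≈ 1.055556.
Is 19/18 < 1? NO.
Since the bound 19/18 is ≥ 1, the union bound is uninformative here; it does NOT by itself certify existence.

16·p = 19/18 ≈ 1.055556; existence NOT certified by the union bound.


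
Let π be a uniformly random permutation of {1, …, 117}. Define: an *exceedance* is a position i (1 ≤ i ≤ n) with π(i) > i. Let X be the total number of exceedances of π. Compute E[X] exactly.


Write X = Σ_{i=1}^{117} X_i, where X_i = 1_{π(i) > i}.
For each fixed i, π(i) is uniform over {1, …, 117} (marginal of a uniform permutation), so P[π(i) > i] = (n − i)/n. Summing: Σ_{i=1}^{117} (n − i)/n = (0 + 1 + … + 116)/117 = 117(117 − 1)/(2·117) = (117 − 1)/2.
Hence E[X] = Σ_{i=1}^{117} (117 − i)/117 = 58 ≈ 58.000.

E[X] = 58 = 58.000.


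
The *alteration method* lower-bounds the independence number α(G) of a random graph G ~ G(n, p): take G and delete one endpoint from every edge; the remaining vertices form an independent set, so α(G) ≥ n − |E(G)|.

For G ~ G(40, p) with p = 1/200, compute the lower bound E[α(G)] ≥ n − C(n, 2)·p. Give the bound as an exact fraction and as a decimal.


E[|E(G)|] = C(40, 2)·p = 780 · (1/200) = 39/10.
E[α(G)] ≥ n − E[|E(G)|] = 40 − 39/10 = 361/10.
Numerically: ≈ 36.100000.
(This is only a lower bound; the true E[α(G)] may be larger.)

E[α(G)] ≥ 361/10 ≈ 36.100000.


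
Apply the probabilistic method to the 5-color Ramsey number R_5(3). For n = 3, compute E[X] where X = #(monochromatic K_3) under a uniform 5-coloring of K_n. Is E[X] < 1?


E[X] = C(3, 3) · 5^{1 − 3} = 1 · 5^{−2} = 1/25.
As a reduced fraction: E[X] = 1/25 ≈ 0.04000.
Is E[X] < 1? YES.
Since E[X] < 1, there exists a 5-coloring of K_{3} with no monochromatic K_3; hence R_5(3) > 3.

E[X] = 1/25 ≈ 0.04000; E[X] < 1, so R_5(3) > 3.


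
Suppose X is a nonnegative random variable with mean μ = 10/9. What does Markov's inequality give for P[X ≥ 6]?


μ = E[X] = 10/9, a = 6.
Markov: P[X ≥ 6] ≤ μ/a = (10/9)/6 = 5/27.
Numerically: ≈ 0.18519.
(Since a = 6 > μ = 1.11111, the bound 5/27 is < 1 and informative.)

P[X ≥ 6] ≤ 5/27 ≈ 0.18519.


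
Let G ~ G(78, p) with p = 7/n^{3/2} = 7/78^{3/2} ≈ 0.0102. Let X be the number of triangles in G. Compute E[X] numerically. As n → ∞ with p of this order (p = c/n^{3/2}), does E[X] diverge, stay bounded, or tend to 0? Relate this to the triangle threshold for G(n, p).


Number of potential triangles: C(78, 3) = 76076.
Each occurs with probability p³ ≈ (0.0102)³ ≈ 1.04922e-06.
By linearity: E[X] = C(78, 3)·p³ ≈ 76076 · 1.04922e-06 ≈ 0.080.
Since α = 3/2 > 1, p = c/n^{3/2} = o(1/n) is below the triangle threshold p ~ 1/n. Asymptotically E[X] ~ (c³/6)·n^{3(1−α)} = (7³/6)·n^{-1.5} → 0, so by Markov's inequality G has no triangles w.h.p.

E[X] ≈ 0.080; in regime p = Θ(1/n^{3/2}) E[X] tends to 0 (below the triangle threshold p ~ 1/n).


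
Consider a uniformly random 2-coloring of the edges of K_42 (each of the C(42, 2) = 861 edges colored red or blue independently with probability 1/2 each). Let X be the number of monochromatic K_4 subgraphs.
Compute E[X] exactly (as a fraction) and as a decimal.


Let X = Σ_S X_S over the C(42, 4) = 111930 subsets S of size 4, where X_S = 1 if the K_4 on S is monochromatic.
For a fixed S, the K_4 on S has C(4, 2) = 6 edges. P[all 6 edges red] = (1/2)^6, and likewise for blue, so P[monochromatic] = 2·(1/2)^6 = 2^{1 − 6} = 1/32.
Summing: E[X] = C(42, 4) · 2^{1 − 6} = 111930 · 1/32 = 55965/16.
Numerically: E[X] ≈ 3497.812.

E[X] = C(42,4)·2^(1−C(4,2)) = 55965/16 ≈ 3497.812.


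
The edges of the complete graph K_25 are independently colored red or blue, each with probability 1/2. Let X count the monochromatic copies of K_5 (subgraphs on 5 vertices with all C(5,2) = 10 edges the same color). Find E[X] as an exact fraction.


Let X = Σ_S X_S over the C(25, 5) = 53130 subsets S of size 5, where X_S = 1 if the K_5 on S is monochromatic.
For a fixed S, the K_5 on S has C(5, 2) = 10 edges. P[all 10 edges red] = (1/2)^10, and likewise for blue, so P[monochromatic] = 2·(1/2)^10 = 2^{1 − 10} = 1/512.
Summing: E[X] = C(25, 5) · 2^{1 − 10} = 53130 · 1/512 = 26565/256.
Numerically: E[X] ≈ 103.76953.

E[X] = C(25,5)·2^(1−C(5,2)) = 26565/256 ≈ 103.76953.


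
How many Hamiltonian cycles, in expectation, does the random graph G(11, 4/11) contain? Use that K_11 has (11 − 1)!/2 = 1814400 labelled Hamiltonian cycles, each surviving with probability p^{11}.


K_11 has (11 − 1)!/2 = 1814400 labelled Hamiltonian cycles.
For each such Hamiltonian cycle H, let X_H = 1 if all 11 edges of H are present in G. Then P[X_H = 1] = p^{11} = (4/11)^{11} = 4194304/285311670611.
By linearity of expectation: E[X] = Σ_H E[X_H] = 1814400 · p^{11} = 1814400 · 4194304/285311670611 = 7610145177600/285311670611.
Numerically: E[X] ≈ 26.673.

E[X] = 1814400 · (4/11)^{11} = 7610145177600/285311670611 ≈ 26.673.


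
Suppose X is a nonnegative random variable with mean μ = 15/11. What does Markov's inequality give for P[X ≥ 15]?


μ = E[X] = 15/11, a = 15.
Markov: P[X ≥ 15] ≤ μ/a = (15/11)/15 = 1/11.
Numerically: ≈ 0.090909.
(Since a = 15 > μ = 1.363636, the bound 1/11 is < 1 and informative.)

P[X ≥ 15] ≤ 1/11 ≈ 0.090909.


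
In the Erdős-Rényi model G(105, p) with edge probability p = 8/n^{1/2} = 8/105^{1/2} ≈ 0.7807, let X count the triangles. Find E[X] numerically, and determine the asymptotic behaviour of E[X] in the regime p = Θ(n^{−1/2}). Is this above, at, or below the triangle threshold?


Number of potential triangles: C(105, 3) = 187460.
Each occurs with probability p³ ≈ (0.7807)³ ≈ 4.758675e-01.
By linearity: E[X] = C(105, 3)·p³ ≈ 187460 · 4.758675e-01 ≈ 89206.1148.
Since α = 1/2 < 1, p = c/n^{1/2} ≫ 1/n is above the triangle threshold p ~ 1/n. Asymptotically E[X] ~ (c³/6)·n^{3(1−α)} = (8³/6)·n^{1.5} → ∞; triangles are abundant w.h.p.

E[X] ≈ 89206.1148; in regime p = Θ(1/n^{1/2}) E[X] diverges (above the triangle threshold p ~ 1/n).


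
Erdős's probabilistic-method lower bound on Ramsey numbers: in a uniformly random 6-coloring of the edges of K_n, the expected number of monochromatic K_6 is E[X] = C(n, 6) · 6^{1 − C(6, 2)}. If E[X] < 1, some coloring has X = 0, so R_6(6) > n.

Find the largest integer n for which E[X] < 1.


We need C(n, 6) · 6^{1 − 15} < 1, i.e. C(n, 6) < 6^{15 − 1} = 78364164096.
Check values of n near the boundary:
  n = 194: C(194, 6) = 68482017072; 68482017072 < 78364164096? YES
  n = 195: C(195, 6) = 70656049360; 70656049360 < 78364164096? YES
  n = 196: C(196, 6) = 72887293024; 72887293024 < 78364164096? YES
  n = 197: C(197, 6) = 75176946208; 75176946208 < 78364164096? YES
  n = 198: C(198, 6) = 77526225777; 77526225777 < 78364164096? YES
  n = 199: C(199, 6) = 79936367511; 79936367511 < 78364164096? NO
  n = 200: C(200, 6) = 82408626300; 82408626300 < 78364164096? NO
  n = 201: C(201, 6) = 84944276340; 84944276340 < 78364164096? NO
The largest n with C(n, 6) < 78364164096 is n = 198 (where E[X] = 25842075259/26121388032 ≈ 0.9893). Hence R_6(6) > 198, i.e. R_6(6) ≥ 199.

Largest n = 198; hence R_6(6) > 198.


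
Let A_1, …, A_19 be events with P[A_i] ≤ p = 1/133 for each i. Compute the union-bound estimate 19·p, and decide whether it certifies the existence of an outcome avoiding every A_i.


Union bound: P[∪_{i=1}^{19} A_i] ≤ Σ_i P[A_i] ≤ 19·p = 19·(1/133) = 1/7.
Numerically: 1/7 ≈ 0.143.
Is 1/7 < 1? YES.
Since P[∪ A_i] ≤ 1/7 < 1, the complement has P[∩ A_i^c] ≥ 1 − 1/7 = 6/7 > 0, so some outcome avoids every A_i.

19·p = 1/7 ≈ 0.143; existence CERTIFIED by the union bound.


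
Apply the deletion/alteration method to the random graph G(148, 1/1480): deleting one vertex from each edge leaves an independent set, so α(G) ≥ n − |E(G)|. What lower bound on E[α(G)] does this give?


E[|E(G)|] = C(148, 2)·p = 10878 · (1/1480) = 147/20.
E[α(G)] ≥ n − E[|E(G)|] = 148 − 147/20 = 2813/20.
Numerically: ≈ 140.65000.
(This is only a lower bound; the true E[α(G)] may be larger.)

E[α(G)] ≥ 2813/20 ≈ 140.65000.


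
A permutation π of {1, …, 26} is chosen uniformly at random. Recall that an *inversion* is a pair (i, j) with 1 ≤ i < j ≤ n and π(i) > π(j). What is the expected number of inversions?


Write X = Σ X_I over the C(26, 2) = 325 pairs i < j, with X_I the indicator of one inversion.
There are 325 indicators.
For each fixed pair i < j, the values π(i) and π(j) are two distinct elements of {1, …, 26} in uniformly random order; by symmetry P[π(i) > π(j)] = 1/2.
By linearity: E[X] = 325 · (1/2) = C(26, 2) · (1/2) = 325/2 = 325/2 ≈ 162.500.

E[X] = 325/2 = 162.500.


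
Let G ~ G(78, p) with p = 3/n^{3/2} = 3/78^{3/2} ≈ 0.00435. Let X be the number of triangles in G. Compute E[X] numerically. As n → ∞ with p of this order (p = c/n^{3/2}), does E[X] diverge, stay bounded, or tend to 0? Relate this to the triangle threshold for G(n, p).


Number of potential triangles: C(78, 3) = 76076.
Each occurs with probability p³ ≈ (0.00435)³ ≈ 8.25920e-08.
By linearity: E[X] = C(78, 3)·p³ ≈ 76076 · 8.25920e-08 ≈ 0.006.
Since α = 3/2 > 1, p = c/n^{3/2} = o(1/n) is below the triangle threshold p ~ 1/n. Asymptotically E[X] ~ (c³/6)·n^{3(1−α)} = (3³/6)·n^{-1.5} → 0, so by Markov's inequality G has no triangles w.h.p.

E[X] ≈ 0.006; in regime p = Θ(1/n^{3/2}) E[X] tends to 0 (below the triangle threshold p ~ 1/n).


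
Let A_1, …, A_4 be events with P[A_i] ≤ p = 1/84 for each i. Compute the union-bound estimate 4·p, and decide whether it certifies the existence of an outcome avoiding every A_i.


Union bound: P[∪_{i=1}^{4} A_i] ≤ Σ_i P[A_i] ≤ 4·p = 4·(1/84) = 1/21.
Numerically: 1/21 ≈ 0.047619.
Is 1/21 < 1? YES.
Since P[∪ A_i] ≤ 1/21 < 1, the complement has P[∩ A_i^c] ≥ 1 − 1/21 = 20/21 > 0, so some outcome avoids every A_i.

4·p = 1/21 ≈ 0.047619; existence CERTIFIED by the union bound.


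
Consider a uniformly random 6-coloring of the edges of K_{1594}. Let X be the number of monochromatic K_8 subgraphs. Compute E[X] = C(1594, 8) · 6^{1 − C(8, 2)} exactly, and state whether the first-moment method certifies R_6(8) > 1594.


E[X] = C(1594, 8) · 6^{1 − 28} = 1015652773590544255167 · 6^{−27} = 1015652773590544255167/1023490369077469249536.
As a reduced fraction: E[X] = 37616769392242379821/37907050706572935168 ≈ 0.9923.
Is E[X] < 1? YES.
Since E[X] < 1, there exists a 6-coloring of K_{1594} with no monochromatic K_8; hence R_6(8) > 1594.

E[X] = 37616769392242379821/37907050706572935168 ≈ 0.9923; E[X] < 1, so R_6(8) > 1594.


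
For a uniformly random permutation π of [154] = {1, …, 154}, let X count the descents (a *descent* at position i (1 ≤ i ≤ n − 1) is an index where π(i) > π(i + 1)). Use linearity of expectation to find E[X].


Write X = Σ X_I over i = 1, …, 153, with X_I the indicator of one descent.
There are 153 indicators.
For each fixed i, the pair (π(i), π(i+1)) is a uniformly random ordered pair of distinct values from {1, …, 154}; by symmetry P[π(i) > π(i+1)] = 1/2.
By linearity: E[X] = 153 · (1/2) = (154 − 1) · (1/2) = 153/2 ≈ 76.500000.

E[X] = 153/2 = 76.500000.


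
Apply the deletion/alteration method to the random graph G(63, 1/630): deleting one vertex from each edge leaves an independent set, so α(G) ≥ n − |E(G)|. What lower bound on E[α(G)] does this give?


E[|E(G)|] = C(63, 2)·p = 1953 · (1/630) = 31/10.
E[α(G)] ≥ n − E[|E(G)|] = 63 − 31/10 = 599/10.
Numerically: ≈ 59.9000.
(This is only a lower bound; the true E[α(G)] may be larger.)

E[α(G)] ≥ 599/10 ≈ 59.9000.


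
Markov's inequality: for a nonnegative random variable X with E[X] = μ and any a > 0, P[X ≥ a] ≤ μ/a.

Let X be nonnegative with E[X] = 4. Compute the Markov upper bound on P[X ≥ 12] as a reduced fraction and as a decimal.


μ = E[X] = 4, a = 12.
Markov: P[X ≥ 12] ≤ μ/a = (4)/12 = 1/3.
Numerically: ≈ 0.333.
(Since a = 12 > μ = 4.000, the bound 1/3 is < 1 and informative.)

P[X ≥ 12] ≤ 1/3 ≈ 0.333.


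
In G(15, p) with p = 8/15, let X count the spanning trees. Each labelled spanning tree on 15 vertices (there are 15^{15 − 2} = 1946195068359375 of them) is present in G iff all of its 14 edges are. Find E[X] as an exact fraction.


K_15 has 15^{15 − 2} = 1946195068359375 labelled spanning trees.
For each such spanning tree H, let X_H = 1 if all 14 edges of H are present in G. Then P[X_H = 1] = p^{14} = (8/15)^{14} = 4398046511104/29192926025390625.
Summing the indicators: E[X] = Σ_H E[X_H] = 1946195068359375 · p^{14} = 1946195068359375 · 4398046511104/29192926025390625 = 4398046511104/15.
Numerically: E[X] ≈ 2.93e+11.

E[X] = 1946195068359375 · (8/15)^{14} = 4398046511104/15 ≈ 2.93e+11.


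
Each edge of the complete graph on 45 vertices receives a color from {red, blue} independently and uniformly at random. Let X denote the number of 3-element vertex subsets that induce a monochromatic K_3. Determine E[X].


Let X = Σ_S X_S over the C(45, 3) = 14190 subsets S of size 3, where X_S = 1 if the K_3 on S is monochromatic.
For a fixed S, the K_3 on S has C(3, 2) = 3 edges. P[all 3 edges red] = (1/2)^3, and likewise for blue, so P[monochromatic] = 2·(1/2)^3 = 2^{1 − 3} = 1/4.
By linearity of expectation: E[X] = C(45, 3) · 2^{1 − 3} = 14190 · 1/4 = 7095/2.
Numerically: E[X] ≈ 3547.5000.

E[X] = C(45,3)·2^(1−C(3,2)) = 7095/2 ≈ 3547.5000.


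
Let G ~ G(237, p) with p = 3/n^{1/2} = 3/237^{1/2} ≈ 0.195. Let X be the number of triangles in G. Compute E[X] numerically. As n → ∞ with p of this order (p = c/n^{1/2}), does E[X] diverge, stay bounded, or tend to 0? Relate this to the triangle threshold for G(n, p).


Number of potential triangles: C(237, 3) = 2190670.
Each occurs with probability p³ ≈ (0.195)³ ≈ 7.40016e-03.
By linearity: E[X] = C(237, 3)·p³ ≈ 2190670 · 7.40016e-03 ≈ 16211.314.
Since α = 1/2 < 1, p = c/n^{1/2} ≫ 1/n is above the triangle threshold p ~ 1/n. Asymptotically E[X] ~ (c³/6)·n^{3(1−α)} = (3³/6)·n^{1.5} → ∞; triangles are abundant w.h.p.

E[X] ≈ 16211.314; in regime p = Θ(1/n^{1/2}) E[X] diverges (above the triangle threshold p ~ 1/n).


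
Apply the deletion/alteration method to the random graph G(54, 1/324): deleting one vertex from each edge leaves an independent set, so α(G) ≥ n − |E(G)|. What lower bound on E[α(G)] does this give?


E[|E(G)|] = C(54, 2)·p = 1431 · (1/324) = 53/12.
E[α(G)] ≥ n − E[|E(G)|] = 54 − 53/12 = 595/12.
Numerically: ≈ 49.583333.
(This is only a lower bound; the true E[α(G)] may be larger.)

E[α(G)] ≥ 595/12 ≈ 49.583333.


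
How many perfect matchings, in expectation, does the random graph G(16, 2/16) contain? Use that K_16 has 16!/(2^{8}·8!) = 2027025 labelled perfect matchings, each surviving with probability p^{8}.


K_16 has 16!/(2^{8}·8!) = 2027025 labelled perfect matchings.
For each such perfect matching H, let X_H = 1 if all 8 edges of H are present in G. Then P[X_H = 1] = p^{8} = (1/8)^{8} = 1/16777216.
By linearity of expectation: E[X] = Σ_H E[X_H] = 2027025 · p^{8} = 2027025 · 1/16777216 = 2027025/16777216.
Numerically: E[X] ≈ 0.1208.

E[X] = 2027025 · (1/8)^{8} = 2027025/16777216 ≈ 0.1208.


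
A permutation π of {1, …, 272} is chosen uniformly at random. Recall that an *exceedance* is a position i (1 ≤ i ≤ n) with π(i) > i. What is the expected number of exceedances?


Write X = Σ_{i=1}^{272} X_i, where X_i = 1_{π(i) > i}.
For each fixed i, π(i) is uniform over {1, …, 272} (marginal of a uniform permutation), so P[π(i) > i] = (n − i)/n. Summing: Σ_{i=1}^{272} (n − i)/n = (0 + 1 + … + 271)/272 = 272(272 − 1)/(2·272) = (272 − 1)/2.
Hence E[X] = Σ_{i=1}^{272} (272 − i)/272 = 271/2 ≈ 135.5000.

E[X] = 271/2 = 135.5000.


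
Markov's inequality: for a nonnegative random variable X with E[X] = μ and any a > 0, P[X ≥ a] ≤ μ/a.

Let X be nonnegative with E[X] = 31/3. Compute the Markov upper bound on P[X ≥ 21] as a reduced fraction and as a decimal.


μ = E[X] = 31/3, a = 21.
Markov: P[X ≥ 21] ≤ μ/a = (31/3)/21 = 31/63.
Numerically: ≈ 0.49206.
(Since a = 21 > μ = 10.33333, the bound 31/63 is < 1 and informative.)

P[X ≥ 21] ≤ 31/63 ≈ 0.49206.


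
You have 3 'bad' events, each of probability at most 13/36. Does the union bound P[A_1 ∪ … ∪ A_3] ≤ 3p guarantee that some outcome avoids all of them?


Union bound: P[∪_{i=1}^{3} A_i] ≤ Σ_i P[A_i] ≤ 3·p = 3·(13/36) = 13/12.
Numerically: 13/12 ≈ 1.08333.
Is 13/12 < 1? NO.
Since the bound 13/12 is ≥ 1, the union bound is uninformative here; it does NOT by itself certify existence.

3·p = 13/12 ≈ 1.08333; existence NOT certified by the union bound.


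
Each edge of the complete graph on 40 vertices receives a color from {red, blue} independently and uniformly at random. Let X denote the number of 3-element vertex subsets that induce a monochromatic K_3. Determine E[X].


Let X = Σ_S X_S over the C(40, 3) = 9880 subsets S of size 3, where X_S = 1 if the K_3 on S is monochromatic.
For a fixed S, the K_3 on S has C(3, 2) = 3 edges. P[all 3 edges red] = (1/2)^3, and likewise for blue, so P[monochromatic] = 2·(1/2)^3 = 2^{1 − 3} = 1/4.
By linearity: E[X] = C(40, 3) · 2^{1 − 3} = 9880 · 1/4 = 2470.
Numerically: E[X] ≈ 2470.000.

E[X] = C(40,3)·2^(1−C(3,2)) = 2470 ≈ 2470.000.


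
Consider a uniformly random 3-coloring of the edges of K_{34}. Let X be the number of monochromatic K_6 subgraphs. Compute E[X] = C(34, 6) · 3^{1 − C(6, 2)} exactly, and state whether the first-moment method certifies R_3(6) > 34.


E[X] = C(34, 6) · 3^{1 − 15} = 1344904 · 3^{−14} = 1344904/4782969.
As a reduced fraction: E[X] = 1344904/4782969 ≈ 0.28119.
Is E[X] < 1? YES.
Since E[X] < 1, there exists a 3-coloring of K_{34} with no monochromatic K_6; hence R_3(6) > 34.

E[X] = 1344904/4782969 ≈ 0.28119; E[X] < 1, so R_3(6) > 34.


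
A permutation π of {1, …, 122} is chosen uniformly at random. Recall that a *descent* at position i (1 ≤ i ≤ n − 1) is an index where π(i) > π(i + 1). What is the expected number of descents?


Write X = Σ X_I over i = 1, …, 121, with X_I the indicator of one descent.
There are 121 indicators.
For each fixed i, the pair (π(i), π(i+1)) is a uniformly random ordered pair of distinct values from {1, …, 122}; by symmetry P[π(i) > π(i+1)] = 1/2.
By linearity: E[X] = 121 · (1/2) = (122 − 1) · (1/2) = 121/2 ≈ 60.500000.

E[X] = 121/2 = 60.500000.


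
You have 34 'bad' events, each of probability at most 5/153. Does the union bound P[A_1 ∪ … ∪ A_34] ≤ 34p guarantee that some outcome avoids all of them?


Union bound: P[∪_{i=1}^{34} A_i] ≤ Σ_i P[A_i] ≤ 34·p = 34·(5/153) = 10/9.
Numerically: 10/9 ≈ 1.1111111.
Is 10/9 < 1? NO.
Since the bound 10/9 is ≥ 1, the union bound is uninformative here; it does NOT by itself certify existence.

34·p = 10/9 ≈ 1.1111111; existence NOT certified by the union bound.


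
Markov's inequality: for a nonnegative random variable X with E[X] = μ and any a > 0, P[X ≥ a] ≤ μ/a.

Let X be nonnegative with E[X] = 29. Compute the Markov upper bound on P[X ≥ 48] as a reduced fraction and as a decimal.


μ = E[X] = 29, a = 48.
Markov: P[X ≥ 48] ≤ μ/a = (29)/48 = 29/48.
Numerically: ≈ 0.604.
(Since a = 48 > μ = 29.000, the bound 29/48 is < 1 and informative.)

P[X ≥ 48] ≤ 29/48 ≈ 0.604.
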